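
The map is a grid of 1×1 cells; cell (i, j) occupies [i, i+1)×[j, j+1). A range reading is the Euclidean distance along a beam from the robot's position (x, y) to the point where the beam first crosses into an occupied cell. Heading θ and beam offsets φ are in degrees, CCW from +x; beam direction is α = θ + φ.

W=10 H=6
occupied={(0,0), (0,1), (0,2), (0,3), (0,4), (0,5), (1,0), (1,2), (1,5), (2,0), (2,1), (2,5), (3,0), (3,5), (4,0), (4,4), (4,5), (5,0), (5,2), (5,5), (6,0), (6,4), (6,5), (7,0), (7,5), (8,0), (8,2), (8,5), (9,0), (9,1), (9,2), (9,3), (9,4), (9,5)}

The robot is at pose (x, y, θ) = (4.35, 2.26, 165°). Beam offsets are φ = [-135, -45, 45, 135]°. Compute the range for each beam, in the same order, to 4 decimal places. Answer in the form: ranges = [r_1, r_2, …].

beam 1: φ=-135°, α=30°
  d=(0.8660,0.5000)  start (4,2)  tX=0.7506 tY=1.4800  stride 1/|dx|=1.1547 1/|dy|=2.0000
    cross x-line → (5,2), t=0.7506 (wall)
  → r_1 = 0.7506
beam 2: φ=-45°, α=120°
  d=(-0.5000,0.8660)  start (4,2)  tX=0.7000 tY=0.8545  stride 1/|dx|=2.0000 1/|dy|=1.1547
    cross x-line → (3,2), t=0.7000
    cross y-line → (3,3), t=0.8545
    cross y-line → (3,4), t=2.0092
    cross x-line → (2,4), t=2.7000
    cross y-line → (2,5), t=3.1639 (wall)
  → r_2 = 3.1639
beam 3: φ=45°, α=210°
  d=(-0.8660,-0.5000)  start (4,2)  tX=0.4041 tY=0.5200  stride 1/|dx|=1.1547 1/|dy|=2.0000
    cross x-line → (3,2), t=0.4041
    cross y-line → (3,1), t=0.5200
    cross x-line → (2,1), t=1.5588 (wall)
  → r_3 = 1.5588
beam 4: φ=135°, α=300°
  d=(0.5000,-0.8660)  start (4,2)  tX=1.3000 tY=0.3002  stride 1/|dx|=2.0000 1/|dy|=1.1547
    cross y-line → (4,1), t=0.3002
    cross x-line → (5,1), t=1.3000
    cross y-line → (5,0), t=1.4549 (wall)
  → r_4 = 1.4549

ranges = [0.7506, 3.1639, 1.5588, 1.4549]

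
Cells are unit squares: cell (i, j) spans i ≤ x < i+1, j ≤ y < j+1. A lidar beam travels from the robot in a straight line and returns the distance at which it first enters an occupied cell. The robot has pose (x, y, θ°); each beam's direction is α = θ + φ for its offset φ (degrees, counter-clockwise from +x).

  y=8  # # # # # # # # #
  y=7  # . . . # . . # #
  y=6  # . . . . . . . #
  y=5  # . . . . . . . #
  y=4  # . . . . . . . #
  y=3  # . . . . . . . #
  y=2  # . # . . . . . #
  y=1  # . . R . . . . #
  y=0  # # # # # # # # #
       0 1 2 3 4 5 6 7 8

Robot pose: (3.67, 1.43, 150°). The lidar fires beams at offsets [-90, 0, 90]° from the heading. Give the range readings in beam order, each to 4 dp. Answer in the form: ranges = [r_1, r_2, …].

ranges = [6.6600, 1.1400, 0.4965]

beam 1: φ=-90°, α=60°
  cosα=0.5000 sinα=0.8660 | (3,1) | tMaxX 0.6600 tMaxY 0.6582 | tΔX 2.0000 tΔY 1.1547
    t=0.6582 [y] (3,2)
    t=0.6600 [x] (4,2)
    t=1.8129 [y] (4,3)
    t=2.6600 [x] (5,3)
    t=2.9676 [y] (5,4)
    t=4.1223 [y] (5,5)
    t=4.6600 [x] (6,5)
    t=5.2770 [y] (6,6)
    t=6.4317 [y] (6,7)
    t=6.6600 [x] (7,7) — stop
  → r_1 = 6.6600
beam 2: φ=0°, α=150°
  cosα=-0.8660 sinα=0.5000 | (3,1) | tMaxX 0.7736 tMaxY 1.1400 | tΔX 1.1547 tΔY 2.0000
    t=0.7736 [x] (2,1)
    t=1.1400 [y] (2,2) — stop
  → r_2 = 1.1400
beam 3: φ=90°, α=240°
  cosα=-0.5000 sinα=-0.8660 | (3,1) | tMaxX 1.3400 tMaxY 0.4965 | tΔX 2.0000 tΔY 1.1547
    t=0.4965 [y] (3,0) — stop
  → r_3 = 0.4965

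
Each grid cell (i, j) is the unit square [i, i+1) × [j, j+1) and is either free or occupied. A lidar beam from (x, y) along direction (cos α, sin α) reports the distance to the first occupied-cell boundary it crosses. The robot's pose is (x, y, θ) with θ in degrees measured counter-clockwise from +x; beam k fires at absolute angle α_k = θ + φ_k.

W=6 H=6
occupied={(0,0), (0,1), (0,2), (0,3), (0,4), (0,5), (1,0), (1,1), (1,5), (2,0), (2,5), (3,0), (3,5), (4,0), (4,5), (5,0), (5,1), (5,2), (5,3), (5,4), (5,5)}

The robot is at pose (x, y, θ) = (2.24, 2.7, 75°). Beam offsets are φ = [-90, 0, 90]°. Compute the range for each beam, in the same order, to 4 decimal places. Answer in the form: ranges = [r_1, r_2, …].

beam 1: φ=-90°, α=345°
  direction (0.9659, -0.2588); cell (2,2); t to first gridline: x 0.7868, y 2.7046 (then +1.0353 / +3.8637)
    (3,2) via x @ 0.7868
    (4,2) via x @ 1.8221
    (4,1) via y @ 2.7046
    (5,1) via x @ 2.8574  # hit
  → r_1 = 2.8574
beam 2: φ=0°, α=75°
  direction (0.2588, 0.9659); cell (2,2); t to first gridline: x 2.9364, y 0.3106 (then +3.8637 / +1.0353)
    (2,3) via y @ 0.3106
    (2,4) via y @ 1.3459
    (2,5) via y @ 2.3811  # hit
  → r_2 = 2.3811
beam 3: φ=90°, α=165°
  direction (-0.9659, 0.2588); cell (2,2); t to first gridline: x 0.2485, y 1.1591 (then +1.0353 / +3.8637)
    (1,2) via x @ 0.2485
    (1,3) via y @ 1.1591
    (0,3) via x @ 1.2837  # hit
  → r_3 = 1.2837

ranges = [2.8574, 2.3811, 1.2837]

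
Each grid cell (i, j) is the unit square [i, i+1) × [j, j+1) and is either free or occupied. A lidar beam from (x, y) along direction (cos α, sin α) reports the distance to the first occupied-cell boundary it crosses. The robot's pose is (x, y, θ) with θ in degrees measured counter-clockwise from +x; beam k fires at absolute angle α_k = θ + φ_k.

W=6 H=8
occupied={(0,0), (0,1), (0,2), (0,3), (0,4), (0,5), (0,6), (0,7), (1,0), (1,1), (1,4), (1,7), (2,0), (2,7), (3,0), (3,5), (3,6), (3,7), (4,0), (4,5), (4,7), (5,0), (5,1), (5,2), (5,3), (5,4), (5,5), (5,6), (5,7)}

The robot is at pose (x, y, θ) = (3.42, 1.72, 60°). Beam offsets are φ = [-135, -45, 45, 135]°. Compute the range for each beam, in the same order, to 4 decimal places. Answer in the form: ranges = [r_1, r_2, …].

beam 1: φ=-135°, α=285°
  dir = (cos 285°, sin 285°) = (0.2588, -0.9659); from cell (3,1)
  next x-line at t=2.2409, next y-line at t=0.7454; Δt_x=3.8637, Δt_y=1.0353
    y: enter (3,0) at t=0.7454 ← occupied
  → r_1 = 0.7454
beam 2: φ=-45°, α=15°
  dir = (cos 15°, sin 15°) = (0.9659, 0.2588); from cell (3,1)
  next x-line at t=0.6005, next y-line at t=1.0818; Δt_x=1.0353, Δt_y=3.8637
    x: enter (4,1) at t=0.6005
    y: enter (4,2) at t=1.0818
    x: enter (5,2) at t=1.6357 ← occupied
  → r_2 = 1.6357
beam 3: φ=45°, α=105°
  dir = (cos 105°, sin 105°) = (-0.2588, 0.9659); from cell (3,1)
  next x-line at t=1.6228, next y-line at t=0.2899; Δt_x=3.8637, Δt_y=1.0353
    y: enter (3,2) at t=0.2899
    y: enter (3,3) at t=1.3252
    x: enter (2,3) at t=1.6228
    y: enter (2,4) at t=2.3604
    y: enter (2,5) at t=3.3957
    y: enter (2,6) at t=4.4310
    y: enter (2,7) at t=5.4663 ← occupied
  → r_3 = 5.4663
beam 4: φ=135°, α=195°
  dir = (cos 195°, sin 195°) = (-0.9659, -0.2588); from cell (3,1)
  next x-line at t=0.4348, next y-line at t=2.7819; Δt_x=1.0353, Δt_y=3.8637
    x: enter (2,1) at t=0.4348
    x: enter (1,1) at t=1.4701 ← occupied
  → r_4 = 1.4701

ranges = [0.7454, 1.6357, 5.4663, 1.4701]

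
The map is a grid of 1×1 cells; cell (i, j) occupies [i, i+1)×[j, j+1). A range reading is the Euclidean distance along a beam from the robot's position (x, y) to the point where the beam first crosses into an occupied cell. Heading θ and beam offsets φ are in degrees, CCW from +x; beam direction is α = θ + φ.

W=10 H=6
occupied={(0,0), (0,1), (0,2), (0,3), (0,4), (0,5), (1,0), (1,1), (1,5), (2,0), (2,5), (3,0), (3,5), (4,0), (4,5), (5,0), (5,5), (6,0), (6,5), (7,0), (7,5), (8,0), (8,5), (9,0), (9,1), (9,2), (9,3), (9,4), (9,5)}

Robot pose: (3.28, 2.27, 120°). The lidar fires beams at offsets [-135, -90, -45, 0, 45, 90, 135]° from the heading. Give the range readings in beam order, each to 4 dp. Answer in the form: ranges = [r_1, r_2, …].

beam 1: φ=-135°, α=345°
  cosα=0.9659 sinα=-0.2588 | (3,2) | tMaxX 0.7454 tMaxY 1.0432 | tΔX 1.0353 tΔY 3.8637
    t=0.7454 [x] (4,2)
    t=1.0432 [y] (4,1)
    t=1.7807 [x] (5,1)
    t=2.8160 [x] (6,1)
    t=3.8512 [x] (7,1)
    t=4.8865 [x] (8,1)
    t=4.9069 [y] (8,0) — stop
  → r_1 = 4.9069
beam 2: φ=-90°, α=30°
  cosα=0.8660 sinα=0.5000 | (3,2) | tMaxX 0.8314 tMaxY 1.4600 | tΔX 1.1547 tΔY 2.0000
    t=0.8314 [x] (4,2)
    t=1.4600 [y] (4,3)
    t=1.9861 [x] (5,3)
    t=3.1408 [x] (6,3)
    t=3.4600 [y] (6,4)
    t=4.2955 [x] (7,4)
    t=5.4502 [x] (8,4)
    t=5.4600 [y] (8,5) — stop
  → r_2 = 5.4600
beam 3: φ=-45°, α=75°
  cosα=0.2588 sinα=0.9659 | (3,2) | tMaxX 2.7819 tMaxY 0.7558 | tΔX 3.8637 tΔY 1.0353
    t=0.7558 [y] (3,3)
    t=1.7910 [y] (3,4)
    t=2.7819 [x] (4,4)
    t=2.8263 [y] (4,5) — stop
  → r_3 = 2.8263
beam 4: φ=0°, α=120°
  cosα=-0.5000 sinα=0.8660 | (3,2) | tMaxX 0.5600 tMaxY 0.8429 | tΔX 2.0000 tΔY 1.1547
    t=0.5600 [x] (2,2)
    t=0.8429 [y] (2,3)
    t=1.9976 [y] (2,4)
    t=2.5600 [x] (1,4)
    t=3.1523 [y] (1,5) — stop
  → r_4 = 3.1523
beam 5: φ=45°, α=165°
  cosα=-0.9659 sinα=0.2588 | (3,2) | tMaxX 0.2899 tMaxY 2.8205 | tΔX 1.0353 tΔY 3.8637
    t=0.2899 [x] (2,2)
    t=1.3252 [x] (1,2)
    t=2.3604 [x] (0,2) — stop
  → r_5 = 2.3604
beam 6: φ=90°, α=210°
  cosα=-0.8660 sinα=-0.5000 | (3,2) | tMaxX 0.3233 tMaxY 0.5400 | tΔX 1.1547 tΔY 2.0000
    t=0.3233 [x] (2,2)
    t=0.5400 [y] (2,1)
    t=1.4780 [x] (1,1) — stop
  → r_6 = 1.4780
beam 7: φ=135°, α=255°
  cosα=-0.2588 sinα=-0.9659 | (3,2) | tMaxX 1.0818 tMaxY 0.2795 | tΔX 3.8637 tΔY 1.0353
    t=0.2795 [y] (3,1)
    t=1.0818 [x] (2,1)
    t=1.3148 [y] (2,0) — stop
  → r_7 = 1.3148

ranges = [4.9069, 5.4600, 2.8263, 3.1523, 2.3604, 1.4780, 1.3148]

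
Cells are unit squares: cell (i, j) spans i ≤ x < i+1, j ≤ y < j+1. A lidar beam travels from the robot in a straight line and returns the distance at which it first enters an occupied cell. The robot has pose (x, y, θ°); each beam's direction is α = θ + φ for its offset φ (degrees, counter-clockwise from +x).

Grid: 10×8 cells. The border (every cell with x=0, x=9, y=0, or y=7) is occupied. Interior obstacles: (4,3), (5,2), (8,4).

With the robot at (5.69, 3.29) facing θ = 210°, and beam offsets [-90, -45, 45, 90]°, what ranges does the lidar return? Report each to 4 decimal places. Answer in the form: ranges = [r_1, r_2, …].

ranges = [4.2839, 0.7143, 0.3002, 0.3349]

beam 1: φ=-90°, α=120°
  d=(-0.5000,0.8660)  start (5,3)  tX=1.3800 tY=0.8198  stride 1/|dx|=2.0000 1/|dy|=1.1547
    cross y-line → (5,4), t=0.8198
    cross x-line → (4,4), t=1.3800
    cross y-line → (4,5), t=1.9745
    cross y-line → (4,6), t=3.1292
    cross x-line → (3,6), t=3.3800
    cross y-line → (3,7), t=4.2839 (wall)
  → r_1 = 4.2839
beam 2: φ=-45°, α=165°
  d=(-0.9659,0.2588)  start (5,3)  tX=0.7143 tY=2.7432  stride 1/|dx|=1.0353 1/|dy|=3.8637
    cross x-line → (4,3), t=0.7143 (wall)
  → r_2 = 0.7143
beam 3: φ=45°, α=255°
  d=(-0.2588,-0.9659)  start (5,3)  tX=2.6660 tY=0.3002  stride 1/|dx|=3.8637 1/|dy|=1.0353
    cross y-line → (5,2), t=0.3002 (wall)
  → r_3 = 0.3002
beam 4: φ=90°, α=300°
  d=(0.5000,-0.8660)  start (5,3)  tX=0.6200 tY=0.3349  stride 1/|dx|=2.0000 1/|dy|=1.1547
    cross y-line → (5,2), t=0.3349 (wall)
  → r_4 = 0.3349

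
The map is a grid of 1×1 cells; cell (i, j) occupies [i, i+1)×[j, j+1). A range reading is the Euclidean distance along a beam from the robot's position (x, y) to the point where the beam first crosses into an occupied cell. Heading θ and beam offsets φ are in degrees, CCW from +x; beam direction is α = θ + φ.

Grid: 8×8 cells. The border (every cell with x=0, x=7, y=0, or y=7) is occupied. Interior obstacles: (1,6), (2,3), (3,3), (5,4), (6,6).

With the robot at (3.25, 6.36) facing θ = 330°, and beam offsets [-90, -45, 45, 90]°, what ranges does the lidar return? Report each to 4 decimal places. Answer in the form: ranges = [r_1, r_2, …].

ranges = [4.5000, 2.4433, 2.4728, 0.7390]

beam 1: φ=-90°, α=240°
  dir = (cos 240°, sin 240°) = (-0.5000, -0.8660); from cell (3,6)
  next x-line at t=0.5000, next y-line at t=0.4157; Δt_x=2.0000, Δt_y=1.1547
    y: enter (3,5) at t=0.4157
    x: enter (2,5) at t=0.5000
    y: enter (2,4) at t=1.5704
    x: enter (1,4) at t=2.5000
    y: enter (1,3) at t=2.7251
    y: enter (1,2) at t=3.8798
    x: enter (0,2) at t=4.5000 ← occupied
  → r_1 = 4.5000
beam 2: φ=-45°, α=285°
  dir = (cos 285°, sin 285°) = (0.2588, -0.9659); from cell (3,6)
  next x-line at t=2.8978, next y-line at t=0.3727; Δt_x=3.8637, Δt_y=1.0353
    y: enter (3,5) at t=0.3727
    y: enter (3,4) at t=1.4080
    y: enter (3,3) at t=2.4433 ← occupied
  → r_2 = 2.4433
beam 3: φ=45°, α=15°
  dir = (cos 15°, sin 15°) = (0.9659, 0.2588); from cell (3,6)
  next x-line at t=0.7765, next y-line at t=2.4728; Δt_x=1.0353, Δt_y=3.8637
    x: enter (4,6) at t=0.7765
    x: enter (5,6) at t=1.8117
    y: enter (5,7) at t=2.4728 ← occupied
  → r_3 = 2.4728
beam 4: φ=90°, α=60°
  dir = (cos 60°, sin 60°) = (0.5000, 0.8660); from cell (3,6)
  next x-line at t=1.5000, next y-line at t=0.7390; Δt_x=2.0000, Δt_y=1.1547
    y: enter (3,7) at t=0.7390 ← occupied
  → r_4 = 0.7390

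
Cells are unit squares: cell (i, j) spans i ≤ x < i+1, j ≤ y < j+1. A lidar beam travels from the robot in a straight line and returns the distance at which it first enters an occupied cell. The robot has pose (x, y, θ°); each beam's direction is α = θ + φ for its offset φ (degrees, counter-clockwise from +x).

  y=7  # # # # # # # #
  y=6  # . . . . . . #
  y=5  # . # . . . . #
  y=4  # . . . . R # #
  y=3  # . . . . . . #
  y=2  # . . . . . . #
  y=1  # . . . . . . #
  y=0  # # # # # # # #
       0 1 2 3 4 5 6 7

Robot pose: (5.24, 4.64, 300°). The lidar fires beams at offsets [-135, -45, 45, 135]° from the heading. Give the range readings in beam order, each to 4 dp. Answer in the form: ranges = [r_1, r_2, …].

beam 1: φ=-135°, α=165°
  dir = (cos 165°, sin 165°) = (-0.9659, 0.2588); from cell (5,4)
  next x-line at t=0.2485, next y-line at t=1.3909; Δt_x=1.0353, Δt_y=3.8637
    x: enter (4,4) at t=0.2485
    x: enter (3,4) at t=1.2837
    y: enter (3,5) at t=1.3909
    x: enter (2,5) at t=2.3190 ← occupied
  → r_1 = 2.3190
beam 2: φ=-45°, α=255°
  dir = (cos 255°, sin 255°) = (-0.2588, -0.9659); from cell (5,4)
  next x-line at t=0.9273, next y-line at t=0.6626; Δt_x=3.8637, Δt_y=1.0353
    y: enter (5,3) at t=0.6626
    x: enter (4,3) at t=0.9273
    y: enter (4,2) at t=1.6979
    y: enter (4,1) at t=2.7331
    y: enter (4,0) at t=3.7684 ← occupied
  → r_2 = 3.7684
beam 3: φ=45°, α=345°
  dir = (cos 345°, sin 345°) = (0.9659, -0.2588); from cell (5,4)
  next x-line at t=0.7868, next y-line at t=2.4728; Δt_x=1.0353, Δt_y=3.8637
    x: enter (6,4) at t=0.7868 ← occupied
  → r_3 = 0.7868
beam 4: φ=135°, α=75°
  dir = (cos 75°, sin 75°) = (0.2588, 0.9659); from cell (5,4)
  next x-line at t=2.9364, next y-line at t=0.3727; Δt_x=3.8637, Δt_y=1.0353
    y: enter (5,5) at t=0.3727
    y: enter (5,6) at t=1.4080
    y: enter (5,7) at t=2.4433 ← occupied
  → r_4 = 2.4433

ranges = [2.3190, 3.7684, 0.7868, 2.4433]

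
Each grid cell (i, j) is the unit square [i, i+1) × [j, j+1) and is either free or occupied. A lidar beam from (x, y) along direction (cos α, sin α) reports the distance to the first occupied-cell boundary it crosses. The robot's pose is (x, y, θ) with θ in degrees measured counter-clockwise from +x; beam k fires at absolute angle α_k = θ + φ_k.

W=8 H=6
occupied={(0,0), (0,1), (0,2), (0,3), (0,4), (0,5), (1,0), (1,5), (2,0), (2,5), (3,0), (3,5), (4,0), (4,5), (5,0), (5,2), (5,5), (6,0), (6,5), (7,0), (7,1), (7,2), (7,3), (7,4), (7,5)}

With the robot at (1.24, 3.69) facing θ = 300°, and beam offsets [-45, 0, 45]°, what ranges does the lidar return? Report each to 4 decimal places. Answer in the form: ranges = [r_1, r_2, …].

beam 1: φ=-45°, α=255°
  d=(-0.2588,-0.9659)  start (1,3)  tX=0.9273 tY=0.7143  stride 1/|dx|=3.8637 1/|dy|=1.0353
    cross y-line → (1,2), t=0.7143
    cross x-line → (0,2), t=0.9273 (wall)
  → r_1 = 0.9273
beam 2: φ=0°, α=300°
  d=(0.5000,-0.8660)  start (1,3)  tX=1.5200 tY=0.7967  stride 1/|dx|=2.0000 1/|dy|=1.1547
    cross y-line → (1,2), t=0.7967
    cross x-line → (2,2), t=1.5200
    cross y-line → (2,1), t=1.9514
    cross y-line → (2,0), t=3.1061 (wall)
  → r_2 = 3.1061
beam 3: φ=45°, α=345°
  d=(0.9659,-0.2588)  start (1,3)  tX=0.7868 tY=2.6660  stride 1/|dx|=1.0353 1/|dy|=3.8637
    cross x-line → (2,3), t=0.7868
    cross x-line → (3,3), t=1.8221
    cross y-line → (3,2), t=2.6660
    cross x-line → (4,2), t=2.8574
    cross x-line → (5,2), t=3.8926 (wall)
  → r_3 = 3.8926

ranges = [0.9273, 3.1061, 3.8926]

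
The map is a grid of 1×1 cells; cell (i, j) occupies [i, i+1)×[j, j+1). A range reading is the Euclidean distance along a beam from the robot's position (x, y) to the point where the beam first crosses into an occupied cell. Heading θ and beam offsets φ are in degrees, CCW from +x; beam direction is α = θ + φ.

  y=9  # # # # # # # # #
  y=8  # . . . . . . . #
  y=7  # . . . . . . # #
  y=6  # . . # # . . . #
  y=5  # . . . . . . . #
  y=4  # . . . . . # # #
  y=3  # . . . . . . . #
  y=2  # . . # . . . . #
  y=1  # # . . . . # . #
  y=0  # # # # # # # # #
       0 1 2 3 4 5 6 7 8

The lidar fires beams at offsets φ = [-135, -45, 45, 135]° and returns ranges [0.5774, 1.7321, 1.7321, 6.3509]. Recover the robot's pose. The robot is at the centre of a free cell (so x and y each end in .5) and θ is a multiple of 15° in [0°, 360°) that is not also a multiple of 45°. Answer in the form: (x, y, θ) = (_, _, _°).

(x, y, θ) = (6.5, 2.5, 15°)

The pose lattice has 48·16 = 768 candidates. Test each by forward raycasting.
  (5.5, 2.5, 105°): beam 1 = 1.0000 ≠ 0.5774 ✗
  (3.5, 8.5, 15°): beam 1 = 5.0000 ≠ 0.5774 ✗
  (5.5, 3.5, 15°): beam 1 = 2.8868 ≠ 0.5774 ✗
  (2.5, 4.5, 210°): beam 1 = 1.9319 ≠ 0.5774 ✗
  …
  (6.5, 2.5, 15°): r_1=0.5774, r_2=1.7321, r_3=1.7321, r_4=6.3509 — all match ✓
Only this pose fits every beam.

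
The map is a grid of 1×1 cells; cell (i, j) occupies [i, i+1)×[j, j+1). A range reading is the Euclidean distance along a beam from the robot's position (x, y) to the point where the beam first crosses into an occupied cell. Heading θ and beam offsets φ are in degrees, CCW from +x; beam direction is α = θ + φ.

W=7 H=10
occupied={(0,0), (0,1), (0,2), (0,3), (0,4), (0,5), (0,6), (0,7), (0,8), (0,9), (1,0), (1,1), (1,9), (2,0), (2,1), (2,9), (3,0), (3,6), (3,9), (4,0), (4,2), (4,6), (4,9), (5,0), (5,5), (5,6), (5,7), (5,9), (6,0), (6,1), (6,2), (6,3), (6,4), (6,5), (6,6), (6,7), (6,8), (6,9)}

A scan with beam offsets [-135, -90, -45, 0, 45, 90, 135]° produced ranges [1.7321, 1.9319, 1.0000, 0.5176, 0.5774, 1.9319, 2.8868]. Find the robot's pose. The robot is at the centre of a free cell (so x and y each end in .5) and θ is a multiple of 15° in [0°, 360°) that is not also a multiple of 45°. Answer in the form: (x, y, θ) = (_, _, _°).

Enumerate (i+0.5, j+0.5, θ) over the 32 free cells and 16 admissible headings. For each, cast all 7 beams and compare to the given ranges.
  (2.5, 7.5, 15°): beam 1 = 3.0000 ≠ 1.7321 ✗
  (4.5, 4.5, 150°): beam 1 = 1.5529 ≠ 1.7321 ✗
  (3.5, 4.5, 285°): beam 1 = 2.8868 ≠ 1.7321 ✗
  (2.5, 3.5, 240°): beam 1 = 5.6940 ≠ 1.7321 ✗
  …
  (3.5, 8.5, 75°): r_1=1.7321, r_2=1.9319, r_3=1.0000, r_4=0.5176, r_5=0.5774, r_6=1.9319, r_7=2.8868 — all match ✓
Only this pose fits every beam.

(x, y, θ) = (3.5, 8.5, 75°)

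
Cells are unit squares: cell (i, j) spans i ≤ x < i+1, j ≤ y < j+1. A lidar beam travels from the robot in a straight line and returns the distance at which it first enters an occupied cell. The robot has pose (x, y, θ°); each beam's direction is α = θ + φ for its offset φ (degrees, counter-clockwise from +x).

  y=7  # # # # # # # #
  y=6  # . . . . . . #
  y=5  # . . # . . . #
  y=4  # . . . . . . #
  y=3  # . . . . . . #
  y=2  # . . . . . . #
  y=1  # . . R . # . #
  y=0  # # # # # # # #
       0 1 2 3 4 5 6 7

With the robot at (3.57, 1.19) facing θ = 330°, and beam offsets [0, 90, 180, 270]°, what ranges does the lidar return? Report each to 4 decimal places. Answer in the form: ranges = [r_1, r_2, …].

beam 1: φ=0°, α=330°
  d=(0.8660,-0.5000)  start (3,1)  tX=0.4965 tY=0.3800  stride 1/|dx|=1.1547 1/|dy|=2.0000
    cross y-line → (3,0), t=0.3800 (wall)
  → r_1 = 0.3800
beam 2: φ=90°, α=60°
  d=(0.5000,0.8660)  start (3,1)  tX=0.8600 tY=0.9353  stride 1/|dx|=2.0000 1/|dy|=1.1547
    cross x-line → (4,1), t=0.8600
    cross y-line → (4,2), t=0.9353
    cross y-line → (4,3), t=2.0900
    cross x-line → (5,3), t=2.8600
    cross y-line → (5,4), t=3.2447
    cross y-line → (5,5), t=4.3994
    cross x-line → (6,5), t=4.8600
    cross y-line → (6,6), t=5.5541
    cross y-line → (6,7), t=6.7088 (wall)
  → r_2 = 6.7088
beam 3: φ=180°, α=150°
  d=(-0.8660,0.5000)  start (3,1)  tX=0.6582 tY=1.6200  stride 1/|dx|=1.1547 1/|dy|=2.0000
    cross x-line → (2,1), t=0.6582
    cross y-line → (2,2), t=1.6200
    cross x-line → (1,2), t=1.8129
    cross x-line → (0,2), t=2.9676 (wall)
  → r_3 = 2.9676
beam 4: φ=270°, α=240°
  d=(-0.5000,-0.8660)  start (3,1)  tX=1.1400 tY=0.2194  stride 1/|dx|=2.0000 1/|dy|=1.1547
    cross y-line → (3,0), t=0.2194 (wall)
  → r_4 = 0.2194

ranges = [0.3800, 6.7088, 2.9676, 0.2194]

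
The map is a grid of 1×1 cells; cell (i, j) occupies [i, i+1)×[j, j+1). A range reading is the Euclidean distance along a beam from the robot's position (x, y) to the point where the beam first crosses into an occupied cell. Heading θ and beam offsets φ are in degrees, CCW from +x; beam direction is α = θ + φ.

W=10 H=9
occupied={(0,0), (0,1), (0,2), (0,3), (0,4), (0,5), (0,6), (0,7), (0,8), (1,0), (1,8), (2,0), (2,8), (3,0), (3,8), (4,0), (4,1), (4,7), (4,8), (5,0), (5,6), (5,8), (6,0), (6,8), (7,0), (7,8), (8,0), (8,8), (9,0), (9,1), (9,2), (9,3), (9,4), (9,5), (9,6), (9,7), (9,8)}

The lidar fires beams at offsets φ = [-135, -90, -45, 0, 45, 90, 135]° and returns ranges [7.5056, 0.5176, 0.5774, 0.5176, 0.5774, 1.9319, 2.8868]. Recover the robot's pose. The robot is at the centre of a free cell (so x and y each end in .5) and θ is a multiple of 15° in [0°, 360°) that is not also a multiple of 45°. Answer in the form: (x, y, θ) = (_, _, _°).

(x, y, θ) = (3.5, 7.5, 75°)

The pose lattice has 53·16 = 848 candidates. Test each by forward raycasting.
  (1.5, 3.5, 60°): beam 1 = 2.5882 ≠ 7.5056 ✗
  (2.5, 6.5, 105°): beam 2 = 1.9319 ≠ 0.5176 ✗
  (8.5, 2.5, 240°): beam 1 = 5.6940 ≠ 7.5056 ✗
  (3.5, 3.5, 15°): beam 1 = 2.8868 ≠ 7.5056 ✗
  …
  (3.5, 7.5, 75°): r_1=7.5056, r_2=0.5176, r_3=0.5774, r_4=0.5176, r_5=0.5774, r_6=1.9319, r_7=2.8868 — all match ✓
Only this pose fits every beam.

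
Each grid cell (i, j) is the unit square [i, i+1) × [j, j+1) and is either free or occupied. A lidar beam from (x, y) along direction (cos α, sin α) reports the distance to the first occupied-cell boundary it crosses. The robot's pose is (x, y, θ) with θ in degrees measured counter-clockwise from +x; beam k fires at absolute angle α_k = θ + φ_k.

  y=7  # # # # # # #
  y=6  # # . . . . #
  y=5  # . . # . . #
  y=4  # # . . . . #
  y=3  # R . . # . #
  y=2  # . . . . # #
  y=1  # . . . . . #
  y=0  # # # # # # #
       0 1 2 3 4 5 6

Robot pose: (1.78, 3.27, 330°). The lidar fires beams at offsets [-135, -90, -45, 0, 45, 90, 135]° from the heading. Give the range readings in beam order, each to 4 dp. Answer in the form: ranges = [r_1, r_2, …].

ranges = [0.8075, 1.5600, 2.3501, 4.5400, 2.2983, 2.4400, 0.7558]

beam 1: φ=-135°, α=195°
  d=(-0.9659,-0.2588)  start (1,3)  tX=0.8075 tY=1.0432  stride 1/|dx|=1.0353 1/|dy|=3.8637
    cross x-line → (0,3), t=0.8075 (wall)
  → r_1 = 0.8075
beam 2: φ=-90°, α=240°
  d=(-0.5000,-0.8660)  start (1,3)  tX=1.5600 tY=0.3118  stride 1/|dx|=2.0000 1/|dy|=1.1547
    cross y-line → (1,2), t=0.3118
    cross y-line → (1,1), t=1.4665
    cross x-line → (0,1), t=1.5600 (wall)
  → r_2 = 1.5600
beam 3: φ=-45°, α=285°
  d=(0.2588,-0.9659)  start (1,3)  tX=0.8500 tY=0.2795  stride 1/|dx|=3.8637 1/|dy|=1.0353
    cross y-line → (1,2), t=0.2795
    cross x-line → (2,2), t=0.8500
    cross y-line → (2,1), t=1.3148
    cross y-line → (2,0), t=2.3501 (wall)
  → r_3 = 2.3501
beam 4: φ=0°, α=330°
  d=(0.8660,-0.5000)  start (1,3)  tX=0.2540 tY=0.5400  stride 1/|dx|=1.1547 1/|dy|=2.0000
    cross x-line → (2,3), t=0.2540
    cross y-line → (2,2), t=0.5400
    cross x-line → (3,2), t=1.4087
    cross y-line → (3,1), t=2.5400
    cross x-line → (4,1), t=2.5634
    cross x-line → (5,1), t=3.7181
    cross y-line → (5,0), t=4.5400 (wall)
  → r_4 = 4.5400
beam 5: φ=45°, α=15°
  d=(0.9659,0.2588)  start (1,3)  tX=0.2278 tY=2.8205  stride 1/|dx|=1.0353 1/|dy|=3.8637
    cross x-line → (2,3), t=0.2278
    cross x-line → (3,3), t=1.2630
    cross x-line → (4,3), t=2.2983 (wall)
  → r_5 = 2.2983
beam 6: φ=90°, α=60°
  d=(0.5000,0.8660)  start (1,3)  tX=0.4400 tY=0.8429  stride 1/|dx|=2.0000 1/|dy|=1.1547
    cross x-line → (2,3), t=0.4400
    cross y-line → (2,4), t=0.8429
    cross y-line → (2,5), t=1.9976
    cross x-line → (3,5), t=2.4400 (wall)
  → r_6 = 2.4400
beam 7: φ=135°, α=105°
  d=(-0.2588,0.9659)  start (1,3)  tX=3.0137 tY=0.7558  stride 1/|dx|=3.8637 1/|dy|=1.0353
    cross y-line → (1,4), t=0.7558 (wall)
  → r_7 = 0.7558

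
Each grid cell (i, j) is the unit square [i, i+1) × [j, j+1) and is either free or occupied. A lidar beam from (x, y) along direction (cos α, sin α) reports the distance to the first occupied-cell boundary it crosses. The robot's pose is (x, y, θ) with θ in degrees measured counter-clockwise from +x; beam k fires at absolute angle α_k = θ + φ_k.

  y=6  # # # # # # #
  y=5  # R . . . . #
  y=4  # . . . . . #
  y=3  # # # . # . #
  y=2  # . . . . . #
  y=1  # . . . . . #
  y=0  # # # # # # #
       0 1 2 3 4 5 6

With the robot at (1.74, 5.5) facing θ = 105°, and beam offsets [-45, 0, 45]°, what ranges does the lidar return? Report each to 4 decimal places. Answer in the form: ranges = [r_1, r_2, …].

beam 1: φ=-45°, α=60°
  dir = (cos 60°, sin 60°) = (0.5000, 0.8660); from cell (1,5)
  next x-line at t=0.5200, next y-line at t=0.5774; Δt_x=2.0000, Δt_y=1.1547
    x: enter (2,5) at t=0.5200
    y: enter (2,6) at t=0.5774 ← occupied
  → r_1 = 0.5774
beam 2: φ=0°, α=105°
  dir = (cos 105°, sin 105°) = (-0.2588, 0.9659); from cell (1,5)
  next x-line at t=2.8591, next y-line at t=0.5176; Δt_x=3.8637, Δt_y=1.0353
    y: enter (1,6) at t=0.5176 ← occupied
  → r_2 = 0.5176
beam 3: φ=45°, α=150°
  dir = (cos 150°, sin 150°) = (-0.8660, 0.5000); from cell (1,5)
  next x-line at t=0.8545, next y-line at t=1.0000; Δt_x=1.1547, Δt_y=2.0000
    x: enter (0,5) at t=0.8545 ← occupied
  → r_3 = 0.8545

ranges = [0.5774, 0.5176, 0.8545]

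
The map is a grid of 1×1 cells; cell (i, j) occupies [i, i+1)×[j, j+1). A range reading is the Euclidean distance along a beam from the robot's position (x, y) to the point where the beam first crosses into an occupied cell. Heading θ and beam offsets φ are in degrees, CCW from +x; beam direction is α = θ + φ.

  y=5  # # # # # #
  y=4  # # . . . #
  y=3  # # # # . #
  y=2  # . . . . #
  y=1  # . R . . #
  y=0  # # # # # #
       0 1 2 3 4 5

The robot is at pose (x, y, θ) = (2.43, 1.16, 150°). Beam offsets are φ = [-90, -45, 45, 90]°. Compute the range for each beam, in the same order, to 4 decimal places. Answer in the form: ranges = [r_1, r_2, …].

ranges = [2.1246, 1.9049, 0.6182, 0.1848]

beam 1: φ=-90°, α=60°
  direction (0.5000, 0.8660); cell (2,1); t to first gridline: x 1.1400, y 0.9699 (then +2.0000 / +1.1547)
    (2,2) via y @ 0.9699
    (3,2) via x @ 1.1400
    (3,3) via y @ 2.1246  # hit
  → r_1 = 2.1246
beam 2: φ=-45°, α=105°
  direction (-0.2588, 0.9659); cell (2,1); t to first gridline: x 1.6614, y 0.8696 (then +3.8637 / +1.0353)
    (2,2) via y @ 0.8696
    (1,2) via x @ 1.6614
    (1,3) via y @ 1.9049  # hit
  → r_2 = 1.9049
beam 3: φ=45°, α=195°
  direction (-0.9659, -0.2588); cell (2,1); t to first gridline: x 0.4452, y 0.6182 (then +1.0353 / +3.8637)
    (1,1) via x @ 0.4452
    (1,0) via y @ 0.6182  # hit
  → r_3 = 0.6182
beam 4: φ=90°, α=240°
  direction (-0.5000, -0.8660); cell (2,1); t to first gridline: x 0.8600, y 0.1848 (then +2.0000 / +1.1547)
    (2,0) via y @ 0.1848  # hit
  → r_4 = 0.1848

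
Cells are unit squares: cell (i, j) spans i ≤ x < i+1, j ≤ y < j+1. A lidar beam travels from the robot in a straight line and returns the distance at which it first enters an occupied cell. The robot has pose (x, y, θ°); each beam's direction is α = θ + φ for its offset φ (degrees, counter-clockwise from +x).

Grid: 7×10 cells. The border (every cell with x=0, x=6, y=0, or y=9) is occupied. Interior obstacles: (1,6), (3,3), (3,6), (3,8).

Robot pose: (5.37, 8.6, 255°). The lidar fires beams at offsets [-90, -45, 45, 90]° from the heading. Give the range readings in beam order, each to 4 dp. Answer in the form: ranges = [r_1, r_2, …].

beam 1: φ=-90°, α=165°
  dir = (cos 165°, sin 165°) = (-0.9659, 0.2588); from cell (5,8)
  next x-line at t=0.3831, next y-line at t=1.5455; Δt_x=1.0353, Δt_y=3.8637
    x: enter (4,8) at t=0.3831
    x: enter (3,8) at t=1.4183 ← occupied
  → r_1 = 1.4183
beam 2: φ=-45°, α=210°
  dir = (cos 210°, sin 210°) = (-0.8660, -0.5000); from cell (5,8)
  next x-line at t=0.4272, next y-line at t=1.2000; Δt_x=1.1547, Δt_y=2.0000
    x: enter (4,8) at t=0.4272
    y: enter (4,7) at t=1.2000
    x: enter (3,7) at t=1.5819
    x: enter (2,7) at t=2.7366
    y: enter (2,6) at t=3.2000
    x: enter (1,6) at t=3.8913 ← occupied
  → r_2 = 3.8913
beam 3: φ=45°, α=300°
  dir = (cos 300°, sin 300°) = (0.5000, -0.8660); from cell (5,8)
  next x-line at t=1.2600, next y-line at t=0.6928; Δt_x=2.0000, Δt_y=1.1547
    y: enter (5,7) at t=0.6928
    x: enter (6,7) at t=1.2600 ← occupied
  → r_3 = 1.2600
beam 4: φ=90°, α=345°
  dir = (cos 345°, sin 345°) = (0.9659, -0.2588); from cell (5,8)
  next x-line at t=0.6522, next y-line at t=2.3182; Δt_x=1.0353, Δt_y=3.8637
    x: enter (6,8) at t=0.6522 ← occupied
  → r_4 = 0.6522

ranges = [1.4183, 3.8913, 1.2600, 0.6522]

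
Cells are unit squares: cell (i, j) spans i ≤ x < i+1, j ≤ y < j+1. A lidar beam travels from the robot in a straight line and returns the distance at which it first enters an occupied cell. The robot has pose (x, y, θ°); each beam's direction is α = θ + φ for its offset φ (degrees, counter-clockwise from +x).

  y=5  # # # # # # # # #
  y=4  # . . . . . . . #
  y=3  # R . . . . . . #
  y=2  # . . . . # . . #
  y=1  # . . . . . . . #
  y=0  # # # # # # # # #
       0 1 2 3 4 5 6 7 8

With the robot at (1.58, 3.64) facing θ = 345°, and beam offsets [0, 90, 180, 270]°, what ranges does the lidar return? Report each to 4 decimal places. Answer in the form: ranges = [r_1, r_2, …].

ranges = [3.5406, 1.4080, 0.6005, 2.2409]

beam 1: φ=0°, α=345°
  dir = (cos 345°, sin 345°) = (0.9659, -0.2588); from cell (1,3)
  next x-line at t=0.4348, next y-line at t=2.4728; Δt_x=1.0353, Δt_y=3.8637
    x: enter (2,3) at t=0.4348
    x: enter (3,3) at t=1.4701
    y: enter (3,2) at t=2.4728
    x: enter (4,2) at t=2.5054
    x: enter (5,2) at t=3.5406 ← occupied
  → r_1 = 3.5406
beam 2: φ=90°, α=75°
  dir = (cos 75°, sin 75°) = (0.2588, 0.9659); from cell (1,3)
  next x-line at t=1.6228, next y-line at t=0.3727; Δt_x=3.8637, Δt_y=1.0353
    y: enter (1,4) at t=0.3727
    y: enter (1,5) at t=1.4080 ← occupied
  → r_2 = 1.4080
beam 3: φ=180°, α=165°
  dir = (cos 165°, sin 165°) = (-0.9659, 0.2588); from cell (1,3)
  next x-line at t=0.6005, next y-line at t=1.3909; Δt_x=1.0353, Δt_y=3.8637
    x: enter (0,3) at t=0.6005 ← occupied
  → r_3 = 0.6005
beam 4: φ=270°, α=255°
  dir = (cos 255°, sin 255°) = (-0.2588, -0.9659); from cell (1,3)
  next x-line at t=2.2409, next y-line at t=0.6626; Δt_x=3.8637, Δt_y=1.0353
    y: enter (1,2) at t=0.6626
    y: enter (1,1) at t=1.6979
    x: enter (0,1) at t=2.2409 ← occupied
  → r_4 = 2.2409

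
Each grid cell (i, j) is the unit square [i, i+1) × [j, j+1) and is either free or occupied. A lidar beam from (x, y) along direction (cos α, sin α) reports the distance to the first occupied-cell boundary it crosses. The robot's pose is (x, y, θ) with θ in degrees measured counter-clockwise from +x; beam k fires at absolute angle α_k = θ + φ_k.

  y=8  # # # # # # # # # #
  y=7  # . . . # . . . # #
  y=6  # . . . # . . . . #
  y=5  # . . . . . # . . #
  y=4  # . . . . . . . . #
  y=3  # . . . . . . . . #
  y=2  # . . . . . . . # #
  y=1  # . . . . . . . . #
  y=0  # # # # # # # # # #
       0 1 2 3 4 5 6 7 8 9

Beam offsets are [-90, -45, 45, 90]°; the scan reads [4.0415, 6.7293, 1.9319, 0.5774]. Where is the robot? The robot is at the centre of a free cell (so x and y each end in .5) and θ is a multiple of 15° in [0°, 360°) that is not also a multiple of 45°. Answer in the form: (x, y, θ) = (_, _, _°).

Enumerate (i+0.5, j+0.5, θ) over the 51 free cells and 16 admissible headings. For each, cast all 4 beams and compare to the given ranges.
  (6.5, 6.5, 15°): beam 1 = 0.5176 ≠ 4.0415 ✗
  (2.5, 3.5, 300°): beam 1 = 1.7321 ≠ 4.0415 ✗
  (7.5, 4.5, 120°): beam 1 = 1.7321 ≠ 4.0415 ✗
  (7.5, 7.5, 255°): beam 1 = 1.9319 ≠ 4.0415 ✗
  …
  (4.5, 1.5, 150°): r_1=4.0415, r_2=6.7293, r_3=1.9319, r_4=0.5774 — all match ✓
No second candidate reproduces the full scan.

(x, y, θ) = (4.5, 1.5, 150°)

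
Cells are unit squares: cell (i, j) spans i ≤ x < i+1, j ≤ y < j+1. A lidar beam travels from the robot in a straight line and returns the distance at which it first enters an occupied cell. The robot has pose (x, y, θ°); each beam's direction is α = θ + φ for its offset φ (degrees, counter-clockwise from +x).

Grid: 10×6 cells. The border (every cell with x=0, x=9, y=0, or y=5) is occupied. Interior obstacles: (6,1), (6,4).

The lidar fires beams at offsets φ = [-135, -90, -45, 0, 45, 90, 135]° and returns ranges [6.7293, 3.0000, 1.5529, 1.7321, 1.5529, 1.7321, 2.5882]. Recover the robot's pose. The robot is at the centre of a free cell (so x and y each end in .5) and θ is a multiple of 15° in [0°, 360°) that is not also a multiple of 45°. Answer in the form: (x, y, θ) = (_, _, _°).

Enumerate (i+0.5, j+0.5, θ) over the 30 free cells and 16 admissible headings. For each, cast all 7 beams and compare to the given ranges.
  (3.5, 1.5, 240°): beam 1 = 3.6235 ≠ 6.7293 ✗
  (1.5, 4.5, 210°): beam 1 = 0.5176 ≠ 6.7293 ✗
  (8.5, 4.5, 300°): beam 1 = 1.5529 ≠ 6.7293 ✗
  …
  (2.5, 3.5, 120°): r_1=6.7293, r_2=3.0000, r_3=1.5529, r_4=1.7321, r_5=1.5529, r_6=1.7321, r_7=2.5882 — all match ✓
No second candidate reproduces the full scan.

(x, y, θ) = (2.5, 3.5, 120°)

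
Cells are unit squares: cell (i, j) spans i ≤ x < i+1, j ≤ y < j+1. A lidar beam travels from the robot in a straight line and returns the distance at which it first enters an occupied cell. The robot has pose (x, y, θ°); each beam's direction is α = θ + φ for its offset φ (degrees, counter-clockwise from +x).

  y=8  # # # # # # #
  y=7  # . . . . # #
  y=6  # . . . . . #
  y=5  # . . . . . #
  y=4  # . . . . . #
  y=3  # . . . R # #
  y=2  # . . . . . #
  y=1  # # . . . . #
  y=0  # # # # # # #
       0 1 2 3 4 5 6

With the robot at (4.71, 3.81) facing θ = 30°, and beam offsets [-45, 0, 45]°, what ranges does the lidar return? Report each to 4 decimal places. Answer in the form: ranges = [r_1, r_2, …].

ranges = [0.3002, 0.3349, 3.3025]

beam 1: φ=-45°, α=345°
  d=(0.9659,-0.2588)  start (4,3)  tX=0.3002 tY=3.1296  stride 1/|dx|=1.0353 1/|dy|=3.8637
    cross x-line → (5,3), t=0.3002 (wall)
  → r_1 = 0.3002
beam 2: φ=0°, α=30°
  d=(0.8660,0.5000)  start (4,3)  tX=0.3349 tY=0.3800  stride 1/|dx|=1.1547 1/|dy|=2.0000
    cross x-line → (5,3), t=0.3349 (wall)
  → r_2 = 0.3349
beam 3: φ=45°, α=75°
  d=(0.2588,0.9659)  start (4,3)  tX=1.1205 tY=0.1967  stride 1/|dx|=3.8637 1/|dy|=1.0353
    cross y-line → (4,4), t=0.1967
    cross x-line → (5,4), t=1.1205
    cross y-line → (5,5), t=1.2320
    cross y-line → (5,6), t=2.2673
    cross y-line → (5,7), t=3.3025 (wall)
  → r_3 = 3.3025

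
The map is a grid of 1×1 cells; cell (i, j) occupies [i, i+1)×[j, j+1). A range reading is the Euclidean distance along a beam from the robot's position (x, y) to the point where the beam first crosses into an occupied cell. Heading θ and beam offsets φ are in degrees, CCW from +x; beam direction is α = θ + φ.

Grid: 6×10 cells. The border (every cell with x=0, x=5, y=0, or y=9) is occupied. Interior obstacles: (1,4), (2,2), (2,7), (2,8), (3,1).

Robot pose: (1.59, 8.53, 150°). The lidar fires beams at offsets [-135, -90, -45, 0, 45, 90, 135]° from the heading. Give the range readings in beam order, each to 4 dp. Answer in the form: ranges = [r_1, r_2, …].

beam 1: φ=-135°, α=15°
  d=(0.9659,0.2588)  start (1,8)  tX=0.4245 tY=1.8159  stride 1/|dx|=1.0353 1/|dy|=3.8637
    cross x-line → (2,8), t=0.4245 (wall)
  → r_1 = 0.4245
beam 2: φ=-90°, α=60°
  d=(0.5000,0.8660)  start (1,8)  tX=0.8200 tY=0.5427  stride 1/|dx|=2.0000 1/|dy|=1.1547
    cross y-line → (1,9), t=0.5427 (wall)
  → r_2 = 0.5427
beam 3: φ=-45°, α=105°
  d=(-0.2588,0.9659)  start (1,8)  tX=2.2796 tY=0.4866  stride 1/|dx|=3.8637 1/|dy|=1.0353
    cross y-line → (1,9), t=0.4866 (wall)
  → r_3 = 0.4866
beam 4: φ=0°, α=150°
  d=(-0.8660,0.5000)  start (1,8)  tX=0.6813 tY=0.9400  stride 1/|dx|=1.1547 1/|dy|=2.0000
    cross x-line → (0,8), t=0.6813 (wall)
  → r_4 = 0.6813
beam 5: φ=45°, α=195°
  d=(-0.9659,-0.2588)  start (1,8)  tX=0.6108 tY=2.0478  stride 1/|dx|=1.0353 1/|dy|=3.8637
    cross x-line → (0,8), t=0.6108 (wall)
  → r_5 = 0.6108
beam 6: φ=90°, α=240°
  d=(-0.5000,-0.8660)  start (1,8)  tX=1.1800 tY=0.6120  stride 1/|dx|=2.0000 1/|dy|=1.1547
    cross y-line → (1,7), t=0.6120
    cross x-line → (0,7), t=1.1800 (wall)
  → r_6 = 1.1800
beam 7: φ=135°, α=285°
  d=(0.2588,-0.9659)  start (1,8)  tX=1.5841 tY=0.5487  stride 1/|dx|=3.8637 1/|dy|=1.0353
    cross y-line → (1,7), t=0.5487
    cross y-line → (1,6), t=1.5840
    cross x-line → (2,6), t=1.5841
    cross y-line → (2,5), t=2.6192
    cross y-line → (2,4), t=3.6545
    cross y-line → (2,3), t=4.6898
    cross x-line → (3,3), t=5.4478
    cross y-line → (3,2), t=5.7251
    cross y-line → (3,1), t=6.7604 (wall)
  → r_7 = 6.7604

ranges = [0.4245, 0.5427, 0.4866, 0.6813, 0.6108, 1.1800, 6.7604]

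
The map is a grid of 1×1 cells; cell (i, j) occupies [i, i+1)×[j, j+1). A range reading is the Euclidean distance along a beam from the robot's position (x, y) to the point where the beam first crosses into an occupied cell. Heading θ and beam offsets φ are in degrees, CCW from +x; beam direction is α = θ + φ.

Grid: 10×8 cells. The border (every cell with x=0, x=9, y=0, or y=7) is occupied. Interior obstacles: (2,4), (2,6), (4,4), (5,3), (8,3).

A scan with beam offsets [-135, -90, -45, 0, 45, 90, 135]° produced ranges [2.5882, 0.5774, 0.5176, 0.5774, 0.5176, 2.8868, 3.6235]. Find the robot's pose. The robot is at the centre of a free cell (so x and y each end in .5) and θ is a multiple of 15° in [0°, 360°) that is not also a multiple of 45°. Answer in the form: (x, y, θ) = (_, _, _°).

The pose lattice has 43·16 = 688 candidates. Test each by forward raycasting.
  (2.5, 1.5, 165°): beam 1 = 3.0000 ≠ 2.5882 ✗
  (4.5, 2.5, 150°): beam 1 = 3.6235 ≠ 2.5882 ✗
  (7.5, 1.5, 15°): beam 1 = 0.5774 ≠ 2.5882 ✗
  (8.5, 5.5, 60°): beam 1 = 1.5529 ≠ 2.5882 ✗
  (1.5, 2.5, 30°): beam 1 = 1.5529 ≠ 2.5882 ✗
  …
  (5.5, 4.5, 240°): r_1=2.5882, r_2=0.5774, r_3=0.5176, r_4=0.5774, r_5=0.5176, r_6=2.8868, r_7=3.6235 — all match ✓
Unique over the lattice → pose = (5.5, 4.5, 240°).

(x, y, θ) = (5.5, 4.5, 240°)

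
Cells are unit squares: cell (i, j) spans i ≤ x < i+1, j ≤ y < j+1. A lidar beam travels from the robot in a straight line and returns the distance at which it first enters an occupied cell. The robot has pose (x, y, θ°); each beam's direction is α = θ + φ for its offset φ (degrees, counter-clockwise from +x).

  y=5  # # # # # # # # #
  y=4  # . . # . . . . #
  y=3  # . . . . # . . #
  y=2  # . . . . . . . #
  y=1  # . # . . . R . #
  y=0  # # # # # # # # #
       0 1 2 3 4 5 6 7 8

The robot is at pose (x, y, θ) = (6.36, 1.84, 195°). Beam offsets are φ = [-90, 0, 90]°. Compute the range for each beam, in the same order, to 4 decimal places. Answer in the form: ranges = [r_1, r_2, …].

ranges = [1.3909, 3.2455, 0.8696]

beam 1: φ=-90°, α=105°
  direction (-0.2588, 0.9659); cell (6,1); t to first gridline: x 1.3909, y 0.1656 (then +3.8637 / +1.0353)
    (6,2) via y @ 0.1656
    (6,3) via y @ 1.2009
    (5,3) via x @ 1.3909  # hit
  → r_1 = 1.3909
beam 2: φ=0°, α=195°
  direction (-0.9659, -0.2588); cell (6,1); t to first gridline: x 0.3727, y 3.2455 (then +1.0353 / +3.8637)
    (5,1) via x @ 0.3727
    (4,1) via x @ 1.4080
    (3,1) via x @ 2.4433
    (3,0) via y @ 3.2455  # hit
  → r_2 = 3.2455
beam 3: φ=90°, α=285°
  direction (0.2588, -0.9659); cell (6,1); t to first gridline: x 2.4728, y 0.8696 (then +3.8637 / +1.0353)
    (6,0) via y @ 0.8696  # hit
  → r_3 = 0.8696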